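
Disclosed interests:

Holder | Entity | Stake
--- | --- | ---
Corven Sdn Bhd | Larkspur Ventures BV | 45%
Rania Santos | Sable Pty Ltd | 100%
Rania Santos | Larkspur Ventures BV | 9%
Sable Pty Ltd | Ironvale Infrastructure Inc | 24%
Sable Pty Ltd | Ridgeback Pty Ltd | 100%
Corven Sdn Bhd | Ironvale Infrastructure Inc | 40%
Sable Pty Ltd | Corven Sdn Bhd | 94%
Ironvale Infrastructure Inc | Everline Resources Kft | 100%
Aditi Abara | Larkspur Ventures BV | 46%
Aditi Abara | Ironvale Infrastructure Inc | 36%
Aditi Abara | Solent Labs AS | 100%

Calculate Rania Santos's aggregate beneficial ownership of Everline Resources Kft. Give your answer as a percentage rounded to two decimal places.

Rania reaches Everline along 2 paths.
Via Sable → Corven → Ironvale: 100% × 94% × 40% × 100% = 37.6%.
Via Sable → Ironvale: 100% × 24% × 100% = 24%.
Total: 37.6% + 24% = 61.6%.
Rounded: 61.60%.

61.60%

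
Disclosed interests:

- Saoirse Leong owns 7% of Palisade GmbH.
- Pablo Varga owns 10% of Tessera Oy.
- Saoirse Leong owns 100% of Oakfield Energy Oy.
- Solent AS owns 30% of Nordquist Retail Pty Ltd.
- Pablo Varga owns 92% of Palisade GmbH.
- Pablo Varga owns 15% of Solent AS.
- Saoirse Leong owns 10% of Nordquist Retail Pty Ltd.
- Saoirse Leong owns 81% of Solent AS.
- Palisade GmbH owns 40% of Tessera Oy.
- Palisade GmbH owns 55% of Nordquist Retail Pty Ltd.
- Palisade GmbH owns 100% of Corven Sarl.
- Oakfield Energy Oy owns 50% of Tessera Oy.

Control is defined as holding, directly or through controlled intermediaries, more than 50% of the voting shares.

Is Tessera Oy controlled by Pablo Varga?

Pablo holds 92% of Palisade, so Pablo controls Palisade.
Palisade holds 55% of Nordquist, so Pablo controls Nordquist.
Palisade holds 100% of Corven, so Pablo controls Corven.
In Tessera, Pablo's side holds only 40% + 10% = 50%, not > 50%.
So Pablo does not control Tessera.

No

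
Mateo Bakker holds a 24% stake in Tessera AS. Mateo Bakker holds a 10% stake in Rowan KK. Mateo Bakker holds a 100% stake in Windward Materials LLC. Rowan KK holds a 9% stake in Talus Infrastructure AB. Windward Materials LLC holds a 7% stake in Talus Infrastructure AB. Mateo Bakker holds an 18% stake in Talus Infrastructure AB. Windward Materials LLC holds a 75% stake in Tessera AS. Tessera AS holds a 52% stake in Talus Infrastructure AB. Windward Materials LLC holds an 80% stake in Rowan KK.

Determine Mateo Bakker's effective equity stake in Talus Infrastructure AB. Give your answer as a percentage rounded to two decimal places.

84.58%

Mateo reaches Talus along 6 paths.
Direct stake: 18% = 18%.
Via Tessera: 24% × 52% = 12.48%.
Via Windward → Tessera: 100% × 75% × 52% = 39%.
Via Windward → Rowan: 100% × 80% × 9% = 7.2%.
Via Rowan: 10% × 9% = 0.9%.
Via Windward: 100% × 7% = 7%.
Total: 18% + 12.48% + 39% + 7.2% + 0.9% + 7% = 84.58%.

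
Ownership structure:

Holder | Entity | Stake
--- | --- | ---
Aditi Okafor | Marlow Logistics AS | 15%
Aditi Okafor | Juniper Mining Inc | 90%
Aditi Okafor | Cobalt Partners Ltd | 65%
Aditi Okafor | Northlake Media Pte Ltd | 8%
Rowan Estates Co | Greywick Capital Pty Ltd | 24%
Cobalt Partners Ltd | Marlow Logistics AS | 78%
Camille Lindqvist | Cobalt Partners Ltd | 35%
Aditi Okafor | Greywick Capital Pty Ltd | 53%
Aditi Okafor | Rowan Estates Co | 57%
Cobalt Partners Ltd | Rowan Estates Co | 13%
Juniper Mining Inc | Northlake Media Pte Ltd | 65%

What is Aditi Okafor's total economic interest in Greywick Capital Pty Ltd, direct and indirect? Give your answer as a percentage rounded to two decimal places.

Aditi reaches Greywick along 3 paths.
Direct stake: 53% = 53%.
Via Rowan: 57% × 24% = 13.68%.
Via Cobalt → Rowan: 65% × 13% × 24% = 2.028%.
Total: 53% + 13.68% + 2.028% = 68.708%.
Rounded: 68.71%.

68.71%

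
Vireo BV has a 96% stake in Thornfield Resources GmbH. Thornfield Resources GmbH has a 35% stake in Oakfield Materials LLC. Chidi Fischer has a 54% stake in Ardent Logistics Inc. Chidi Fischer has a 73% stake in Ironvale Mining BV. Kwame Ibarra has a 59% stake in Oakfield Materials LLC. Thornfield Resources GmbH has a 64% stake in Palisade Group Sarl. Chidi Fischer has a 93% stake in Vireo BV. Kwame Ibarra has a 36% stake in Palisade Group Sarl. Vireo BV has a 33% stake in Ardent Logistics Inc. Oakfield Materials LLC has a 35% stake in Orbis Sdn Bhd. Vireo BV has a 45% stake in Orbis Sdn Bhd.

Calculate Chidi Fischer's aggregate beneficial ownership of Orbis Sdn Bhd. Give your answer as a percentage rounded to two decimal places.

52.79%

Chidi reaches Orbis along 2 paths.
Via Vireo: 93% × 45% = 41.85%.
Via Vireo → Thornfield → Oakfield: 93% × 96% × 35% × 35% = 10.9368%.
Total: 41.85% + 10.9368% = 52.7868%.
Rounded: 52.79%.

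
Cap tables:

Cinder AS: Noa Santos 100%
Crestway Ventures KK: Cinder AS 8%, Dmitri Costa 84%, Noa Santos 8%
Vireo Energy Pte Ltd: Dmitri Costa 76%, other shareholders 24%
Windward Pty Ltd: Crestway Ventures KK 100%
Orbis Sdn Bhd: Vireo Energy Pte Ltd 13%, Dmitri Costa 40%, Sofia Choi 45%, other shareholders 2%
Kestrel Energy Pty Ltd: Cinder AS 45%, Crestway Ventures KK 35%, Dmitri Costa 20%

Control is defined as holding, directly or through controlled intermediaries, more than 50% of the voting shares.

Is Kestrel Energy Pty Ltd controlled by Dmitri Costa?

Yes

Dmitri holds 84% of Crestway, so Dmitri controls Crestway.
Crestway and Dmitri together hold 35% + 20% = 55% of Kestrel, so Dmitri controls Kestrel.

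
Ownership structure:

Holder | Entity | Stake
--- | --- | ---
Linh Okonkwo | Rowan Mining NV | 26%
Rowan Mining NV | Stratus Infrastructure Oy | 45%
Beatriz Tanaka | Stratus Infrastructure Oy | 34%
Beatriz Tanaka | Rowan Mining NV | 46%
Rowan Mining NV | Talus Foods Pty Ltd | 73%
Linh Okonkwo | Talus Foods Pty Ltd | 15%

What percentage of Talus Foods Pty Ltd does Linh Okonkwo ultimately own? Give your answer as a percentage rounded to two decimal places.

Linh reaches Talus along 2 paths.
Direct stake: 15% = 15%.
Via Rowan: 26% × 73% = 18.98%.
Total: 15% + 18.98% = 33.98%.

33.98%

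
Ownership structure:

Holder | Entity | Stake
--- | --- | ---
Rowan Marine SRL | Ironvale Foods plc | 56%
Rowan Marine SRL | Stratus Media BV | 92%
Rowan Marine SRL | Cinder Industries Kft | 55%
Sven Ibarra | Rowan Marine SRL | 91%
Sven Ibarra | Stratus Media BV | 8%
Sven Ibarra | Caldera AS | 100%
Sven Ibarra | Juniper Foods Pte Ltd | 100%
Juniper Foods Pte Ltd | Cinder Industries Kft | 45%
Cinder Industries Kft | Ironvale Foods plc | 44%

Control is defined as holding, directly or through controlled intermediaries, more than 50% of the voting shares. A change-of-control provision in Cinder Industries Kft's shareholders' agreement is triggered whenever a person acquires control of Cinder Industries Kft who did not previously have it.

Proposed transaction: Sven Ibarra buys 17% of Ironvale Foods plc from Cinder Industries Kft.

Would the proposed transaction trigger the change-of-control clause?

No

The purchase adds only to Sven's holdings (Cinder's stake shrinks), so Sven is the only person who could newly come to control Cinder.
Sven holds 91% of Rowan, so Sven controls Rowan.
Sven holds 100% of Juniper, so Sven controls Juniper.
Rowan and Juniper together hold 55% + 45% = 100% of Cinder, so Sven controls Cinder.
So Sven already controls Cinder before the transaction.
After the purchase, Sven holds 17% of Ironvale directly, and Cinder's stake falls to 27%.
Sven controlled Cinder already, so this is not a new person acquiring control; every other person's position is unchanged or reduced.
No new person acquires control, so the clause is not triggered.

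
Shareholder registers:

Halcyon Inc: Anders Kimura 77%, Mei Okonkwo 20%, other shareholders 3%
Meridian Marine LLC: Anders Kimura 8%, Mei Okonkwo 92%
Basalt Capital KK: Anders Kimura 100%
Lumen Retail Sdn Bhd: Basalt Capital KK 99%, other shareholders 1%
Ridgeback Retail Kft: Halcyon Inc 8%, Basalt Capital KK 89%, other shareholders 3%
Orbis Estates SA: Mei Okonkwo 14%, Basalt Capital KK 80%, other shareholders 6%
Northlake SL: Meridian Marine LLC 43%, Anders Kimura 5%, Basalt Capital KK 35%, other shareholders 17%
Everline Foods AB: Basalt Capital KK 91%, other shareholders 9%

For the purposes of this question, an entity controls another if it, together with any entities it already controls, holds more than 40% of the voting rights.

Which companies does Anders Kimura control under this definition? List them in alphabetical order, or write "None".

Basalt Capital KK, Everline Foods AB, Halcyon Inc, Lumen Retail Sdn Bhd, Orbis Estates SA, Ridgeback Retail Kft

Anders holds 77% of Halcyon, so Anders controls Halcyon.
Anders holds 100% of Basalt, so Anders controls Basalt.
Basalt holds 99% of Lumen, so Anders controls Lumen.
Halcyon and Basalt together hold 8% + 89% = 97% of Ridgeback, so Anders controls Ridgeback.
Basalt holds 80% of Orbis, so Anders controls Orbis.
Basalt holds 91% of Everline, so Anders controls Everline.
No other company's threshold is met.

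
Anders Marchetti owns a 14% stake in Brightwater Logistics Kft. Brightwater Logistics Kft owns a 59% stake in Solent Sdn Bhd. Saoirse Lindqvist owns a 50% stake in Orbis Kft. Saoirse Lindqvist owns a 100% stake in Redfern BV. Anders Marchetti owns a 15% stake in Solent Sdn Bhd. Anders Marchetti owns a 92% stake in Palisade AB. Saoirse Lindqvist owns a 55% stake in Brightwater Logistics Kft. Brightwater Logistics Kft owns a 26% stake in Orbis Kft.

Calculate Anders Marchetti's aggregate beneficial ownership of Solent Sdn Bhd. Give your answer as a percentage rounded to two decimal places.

23.26%

Anders reaches Solent along 2 paths.
Direct stake: 15% = 15%.
Via Brightwater: 14% × 59% = 8.26%.
Total: 15% + 8.26% = 23.26%.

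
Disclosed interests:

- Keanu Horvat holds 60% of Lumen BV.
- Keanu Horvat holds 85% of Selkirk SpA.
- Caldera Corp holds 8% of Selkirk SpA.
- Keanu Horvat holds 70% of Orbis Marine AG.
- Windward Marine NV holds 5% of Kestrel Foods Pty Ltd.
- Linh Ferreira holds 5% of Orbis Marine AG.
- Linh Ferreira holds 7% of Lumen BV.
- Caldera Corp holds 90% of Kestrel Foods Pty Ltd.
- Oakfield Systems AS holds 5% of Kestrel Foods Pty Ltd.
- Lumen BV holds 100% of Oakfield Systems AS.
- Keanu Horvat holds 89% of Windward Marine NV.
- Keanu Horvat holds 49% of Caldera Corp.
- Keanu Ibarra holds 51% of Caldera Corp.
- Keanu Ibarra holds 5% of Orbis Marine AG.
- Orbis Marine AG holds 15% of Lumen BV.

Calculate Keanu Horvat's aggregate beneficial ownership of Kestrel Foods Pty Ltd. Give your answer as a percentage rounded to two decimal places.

Keanu Horvat reaches Kestrel along 4 paths.
Via Caldera: 49% × 90% = 44.1%.
Via Lumen → Oakfield: 60% × 100% × 5% = 3%.
Via Orbis → Lumen → Oakfield: 70% × 15% × 100% × 5% = 0.525%.
Via Windward: 89% × 5% = 4.45%.
Total: 44.1% + 3% + 0.525% + 4.45% = 52.075%.
Rounded: 52.08%.

52.08%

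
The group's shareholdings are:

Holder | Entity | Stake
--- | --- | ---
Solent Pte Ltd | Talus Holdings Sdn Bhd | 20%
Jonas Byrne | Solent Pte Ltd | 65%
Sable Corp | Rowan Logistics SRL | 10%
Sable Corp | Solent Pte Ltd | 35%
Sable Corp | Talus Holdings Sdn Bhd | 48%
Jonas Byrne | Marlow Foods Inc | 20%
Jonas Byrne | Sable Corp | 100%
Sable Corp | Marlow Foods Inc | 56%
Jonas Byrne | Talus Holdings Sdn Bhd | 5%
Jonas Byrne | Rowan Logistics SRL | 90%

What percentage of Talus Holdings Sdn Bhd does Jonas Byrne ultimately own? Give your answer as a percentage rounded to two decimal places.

Jonas reaches Talus along 4 paths.
Direct stake: 5% = 5%.
Via Solent: 65% × 20% = 13%.
Via Sable → Solent: 100% × 35% × 20% = 7%.
Via Sable: 100% × 48% = 48%.
Total: 5% + 13% + 7% + 48% = 73%.
Rounded: 73.00%.

73.00%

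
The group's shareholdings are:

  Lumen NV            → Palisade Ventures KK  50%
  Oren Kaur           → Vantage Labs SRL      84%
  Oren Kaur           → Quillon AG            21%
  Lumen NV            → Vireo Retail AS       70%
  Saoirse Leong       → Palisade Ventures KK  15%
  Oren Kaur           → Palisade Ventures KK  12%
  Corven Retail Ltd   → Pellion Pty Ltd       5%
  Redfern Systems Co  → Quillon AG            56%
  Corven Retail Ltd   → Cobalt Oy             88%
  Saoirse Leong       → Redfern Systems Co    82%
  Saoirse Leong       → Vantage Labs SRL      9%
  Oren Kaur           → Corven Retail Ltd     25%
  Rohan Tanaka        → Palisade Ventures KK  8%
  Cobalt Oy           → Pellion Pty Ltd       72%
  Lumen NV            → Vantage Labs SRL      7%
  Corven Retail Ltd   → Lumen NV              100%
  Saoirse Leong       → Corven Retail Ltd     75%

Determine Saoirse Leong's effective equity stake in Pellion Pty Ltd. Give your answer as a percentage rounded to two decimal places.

51.27%

Saoirse reaches Pellion along 2 paths.
Via Corven: 75% × 5% = 3.75%.
Via Corven → Cobalt: 75% × 88% × 72% = 47.52%.
Total: 3.75% + 47.52% = 51.27%.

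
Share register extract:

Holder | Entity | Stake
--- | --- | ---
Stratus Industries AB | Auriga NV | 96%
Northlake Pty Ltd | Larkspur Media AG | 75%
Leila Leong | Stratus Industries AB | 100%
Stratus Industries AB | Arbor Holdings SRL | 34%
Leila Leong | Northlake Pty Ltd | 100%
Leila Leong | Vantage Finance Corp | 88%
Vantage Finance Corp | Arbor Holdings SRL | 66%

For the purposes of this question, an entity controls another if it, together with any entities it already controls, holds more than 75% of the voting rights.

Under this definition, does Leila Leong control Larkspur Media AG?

No

Leila holds 100% of Stratus, so Leila controls Stratus.
Leila holds 100% of Northlake, so Leila controls Northlake.
Stratus holds 96% of Auriga, so Leila controls Auriga.
Leila holds 88% of Vantage, so Leila controls Vantage.
Vantage and Stratus together hold 66% + 34% = 100% of Arbor, so Leila controls Arbor.
In Larkspur, Leila's side holds only 75%, not > 75%.
So Leila does not control Larkspur.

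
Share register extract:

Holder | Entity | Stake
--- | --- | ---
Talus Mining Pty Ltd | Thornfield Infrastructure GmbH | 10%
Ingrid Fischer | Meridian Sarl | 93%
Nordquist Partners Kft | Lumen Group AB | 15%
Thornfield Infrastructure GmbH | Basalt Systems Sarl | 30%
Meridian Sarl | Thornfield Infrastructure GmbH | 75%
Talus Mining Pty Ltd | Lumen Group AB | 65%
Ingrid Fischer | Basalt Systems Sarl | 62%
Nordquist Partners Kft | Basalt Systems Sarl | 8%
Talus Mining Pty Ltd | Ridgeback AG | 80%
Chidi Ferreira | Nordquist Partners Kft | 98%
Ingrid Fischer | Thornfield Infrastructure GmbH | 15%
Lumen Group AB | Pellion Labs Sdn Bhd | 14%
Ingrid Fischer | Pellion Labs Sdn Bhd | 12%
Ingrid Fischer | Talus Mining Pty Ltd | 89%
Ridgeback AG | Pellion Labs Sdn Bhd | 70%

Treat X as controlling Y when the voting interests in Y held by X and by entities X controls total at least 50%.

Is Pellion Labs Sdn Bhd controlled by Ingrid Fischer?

Ingrid holds 89% of Talus, so Ingrid controls Talus.
Talus holds 80% of Ridgeback, so Ingrid controls Ridgeback.
Talus holds 65% of Lumen, so Ingrid controls Lumen.
Ingrid and Ridgeback and Lumen together hold 12% + 70% + 14% = 96% of Pellion, so Ingrid controls Pellion.

Yes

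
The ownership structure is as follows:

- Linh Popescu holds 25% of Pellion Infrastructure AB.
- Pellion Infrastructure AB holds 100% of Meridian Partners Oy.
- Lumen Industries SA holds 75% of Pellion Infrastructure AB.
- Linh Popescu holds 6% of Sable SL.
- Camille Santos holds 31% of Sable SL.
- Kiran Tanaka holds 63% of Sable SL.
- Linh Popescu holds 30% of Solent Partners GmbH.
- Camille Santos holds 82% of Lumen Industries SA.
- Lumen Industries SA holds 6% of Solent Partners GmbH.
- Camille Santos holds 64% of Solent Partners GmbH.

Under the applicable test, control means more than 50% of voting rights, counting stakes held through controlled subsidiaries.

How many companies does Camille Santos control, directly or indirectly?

4

Camille holds 82% of Lumen, so Camille controls Lumen.
Camille and Lumen together hold 64% + 6% = 70% of Solent, so Camille controls Solent.
Lumen holds 75% of Pellion, so Camille controls Pellion.
Pellion holds 100% of Meridian, so Camille controls Meridian.
No other company's threshold is met.
Camille controls 4 companies.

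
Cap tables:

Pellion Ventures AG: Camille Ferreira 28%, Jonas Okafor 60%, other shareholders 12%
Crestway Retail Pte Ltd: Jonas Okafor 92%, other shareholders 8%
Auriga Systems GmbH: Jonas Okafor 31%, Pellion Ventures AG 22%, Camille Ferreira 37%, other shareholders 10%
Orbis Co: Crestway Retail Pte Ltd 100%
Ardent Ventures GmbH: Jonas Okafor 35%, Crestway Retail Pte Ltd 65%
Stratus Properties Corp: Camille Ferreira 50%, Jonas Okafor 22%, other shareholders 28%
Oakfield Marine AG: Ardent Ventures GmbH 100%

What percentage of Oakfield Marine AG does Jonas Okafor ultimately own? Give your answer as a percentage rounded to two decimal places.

Jonas reaches Oakfield along 2 paths.
Via Ardent: 35% × 100% = 35%.
Via Crestway → Ardent: 92% × 65% × 100% = 59.8%.
Total: 35% + 59.8% = 94.8%.
Rounded: 94.80%.

94.80%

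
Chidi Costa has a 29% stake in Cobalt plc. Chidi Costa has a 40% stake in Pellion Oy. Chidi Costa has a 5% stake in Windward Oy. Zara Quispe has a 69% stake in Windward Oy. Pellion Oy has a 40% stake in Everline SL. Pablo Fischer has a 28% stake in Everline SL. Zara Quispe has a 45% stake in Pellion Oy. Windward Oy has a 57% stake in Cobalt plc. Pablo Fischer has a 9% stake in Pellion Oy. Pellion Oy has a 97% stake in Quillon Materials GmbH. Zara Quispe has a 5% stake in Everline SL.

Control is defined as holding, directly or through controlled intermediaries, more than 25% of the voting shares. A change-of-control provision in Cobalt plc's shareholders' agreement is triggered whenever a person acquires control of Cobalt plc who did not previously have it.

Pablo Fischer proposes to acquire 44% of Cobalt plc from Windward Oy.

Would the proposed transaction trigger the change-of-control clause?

Yes

The purchase adds only to Pablo's holdings (Windward's stake shrinks), so Pablo is the only person who could newly come to control Cobalt.
Pablo holds 28% of Everline, so Pablo controls Everline.
Neither Pablo nor any entity Pablo controls holds any voting interest in Cobalt.
So before the transaction, Pablo does not control Cobalt.
After the purchase, Pablo holds 44% of Cobalt directly, and Windward's stake falls to 13%.
Pablo holds 44% of Cobalt, so Pablo controls Cobalt.
Pablo did not control Cobalt before and does after, so the clause is triggered.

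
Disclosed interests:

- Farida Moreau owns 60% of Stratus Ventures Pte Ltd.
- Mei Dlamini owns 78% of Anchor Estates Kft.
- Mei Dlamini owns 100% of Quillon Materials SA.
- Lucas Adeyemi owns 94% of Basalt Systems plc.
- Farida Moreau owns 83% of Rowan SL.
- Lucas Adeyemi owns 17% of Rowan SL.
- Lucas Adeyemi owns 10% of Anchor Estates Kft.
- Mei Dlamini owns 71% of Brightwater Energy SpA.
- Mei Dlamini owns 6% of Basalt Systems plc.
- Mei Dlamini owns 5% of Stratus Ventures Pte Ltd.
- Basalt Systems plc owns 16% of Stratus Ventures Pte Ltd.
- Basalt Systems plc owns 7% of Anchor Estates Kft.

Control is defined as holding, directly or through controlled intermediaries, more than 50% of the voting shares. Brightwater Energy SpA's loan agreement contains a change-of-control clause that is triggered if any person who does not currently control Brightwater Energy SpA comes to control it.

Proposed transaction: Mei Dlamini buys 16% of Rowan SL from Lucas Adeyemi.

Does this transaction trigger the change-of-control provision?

No

The purchase adds only to Mei's holdings (Lucas's stake shrinks), so Mei is the only person who could newly come to control Brightwater.
Mei holds 71% of Brightwater, so Mei controls Brightwater.
So Mei already controls Brightwater before the transaction.
After the purchase, Mei holds 16% of Rowan directly, and Lucas's stake falls to 1%.
Mei controlled Brightwater already, so this is not a new person acquiring control; every other person's position is unchanged or reduced.
No new person acquires control, so the clause is not triggered.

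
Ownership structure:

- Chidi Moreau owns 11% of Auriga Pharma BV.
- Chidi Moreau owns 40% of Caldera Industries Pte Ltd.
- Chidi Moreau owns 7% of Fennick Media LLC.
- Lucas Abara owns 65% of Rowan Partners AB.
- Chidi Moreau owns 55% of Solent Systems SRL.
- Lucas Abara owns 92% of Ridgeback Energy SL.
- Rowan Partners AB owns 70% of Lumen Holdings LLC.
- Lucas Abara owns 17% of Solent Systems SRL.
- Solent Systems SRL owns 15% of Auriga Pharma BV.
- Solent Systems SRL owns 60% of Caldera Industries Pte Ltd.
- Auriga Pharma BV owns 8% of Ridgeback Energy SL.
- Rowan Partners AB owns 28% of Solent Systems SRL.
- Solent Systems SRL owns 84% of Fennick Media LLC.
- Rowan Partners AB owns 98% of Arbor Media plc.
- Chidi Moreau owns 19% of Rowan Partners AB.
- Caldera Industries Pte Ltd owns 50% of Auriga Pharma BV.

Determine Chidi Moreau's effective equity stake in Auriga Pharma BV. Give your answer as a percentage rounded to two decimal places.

Chidi reaches Auriga along 6 paths.
Direct stake: 11% = 11%.
Via Rowan → Solent → Caldera: 19% × 28% × 60% × 50% = 1.596%.
Via Solent → Caldera: 55% × 60% × 50% = 16.5%.
Via Caldera: 40% × 50% = 20%.
Via Rowan → Solent: 19% × 28% × 15% = 0.798%.
Via Solent: 55% × 15% = 8.25%.
Total: 11% + 1.596% + 16.5% + 20% + 0.798% + 8.25% = 58.144%.
Rounded: 58.14%.

58.14%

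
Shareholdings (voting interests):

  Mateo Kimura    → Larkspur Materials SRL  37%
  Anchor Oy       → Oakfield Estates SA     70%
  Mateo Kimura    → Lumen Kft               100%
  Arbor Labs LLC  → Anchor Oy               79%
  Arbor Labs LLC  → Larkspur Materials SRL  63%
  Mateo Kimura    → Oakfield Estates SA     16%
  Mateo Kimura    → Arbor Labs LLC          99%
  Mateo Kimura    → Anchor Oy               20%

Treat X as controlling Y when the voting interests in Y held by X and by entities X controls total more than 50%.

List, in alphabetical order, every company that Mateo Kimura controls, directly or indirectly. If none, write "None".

Mateo holds 99% of Arbor, so Mateo controls Arbor.
Arbor and Mateo together hold 79% + 20% = 99% of Anchor, so Mateo controls Anchor.
Arbor and Mateo together hold 63% + 37% = 100% of Larkspur, so Mateo controls Larkspur.
Mateo holds 100% of Lumen, so Mateo controls Lumen.
Anchor and Mateo together hold 70% + 16% = 86% of Oakfield, so Mateo controls Oakfield.

Anchor Oy, Arbor Labs LLC, Larkspur Materials SRL, Lumen Kft, Oakfield Estates SA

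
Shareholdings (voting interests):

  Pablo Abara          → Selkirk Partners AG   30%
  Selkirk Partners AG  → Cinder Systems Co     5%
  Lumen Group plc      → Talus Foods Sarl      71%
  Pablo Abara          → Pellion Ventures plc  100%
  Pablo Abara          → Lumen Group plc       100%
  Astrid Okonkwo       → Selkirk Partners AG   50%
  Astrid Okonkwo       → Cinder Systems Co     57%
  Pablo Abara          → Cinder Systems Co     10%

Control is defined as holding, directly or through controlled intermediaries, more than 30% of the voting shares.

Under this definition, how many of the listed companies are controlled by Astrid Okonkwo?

2

Astrid holds 50% of Selkirk, so Astrid controls Selkirk.
Selkirk and Astrid together hold 5% + 57% = 62% of Cinder, so Astrid controls Cinder.
No other company's threshold is met.
Astrid controls 2 companies.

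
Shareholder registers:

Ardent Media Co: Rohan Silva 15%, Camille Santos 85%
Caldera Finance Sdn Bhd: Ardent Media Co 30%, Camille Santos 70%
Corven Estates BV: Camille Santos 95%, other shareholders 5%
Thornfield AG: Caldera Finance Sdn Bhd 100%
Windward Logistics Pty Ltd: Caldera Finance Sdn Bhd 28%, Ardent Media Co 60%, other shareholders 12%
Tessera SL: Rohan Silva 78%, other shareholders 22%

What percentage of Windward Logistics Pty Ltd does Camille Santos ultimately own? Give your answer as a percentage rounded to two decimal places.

Camille reaches Windward along 3 paths.
Via Ardent → Caldera: 85% × 30% × 28% = 7.14%.
Via Caldera: 70% × 28% = 19.6%.
Via Ardent: 85% × 60% = 51%.
Total: 7.14% + 19.6% + 51% = 77.74%.

77.74%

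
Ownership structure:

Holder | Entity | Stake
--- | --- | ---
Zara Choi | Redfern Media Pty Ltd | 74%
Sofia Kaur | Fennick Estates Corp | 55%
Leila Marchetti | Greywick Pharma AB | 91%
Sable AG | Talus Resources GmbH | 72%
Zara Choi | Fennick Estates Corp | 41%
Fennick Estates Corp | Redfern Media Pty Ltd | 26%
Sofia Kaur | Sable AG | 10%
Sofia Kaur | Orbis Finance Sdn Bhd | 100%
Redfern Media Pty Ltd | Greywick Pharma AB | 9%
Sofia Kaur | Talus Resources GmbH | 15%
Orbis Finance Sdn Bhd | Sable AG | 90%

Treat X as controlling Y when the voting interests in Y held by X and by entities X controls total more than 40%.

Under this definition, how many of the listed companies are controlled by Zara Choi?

Zara holds 41% of Fennick, so Zara controls Fennick.
Zara and Fennick together hold 74% + 26% = 100% of Redfern, so Zara controls Redfern.
No other company's threshold is met.
Zara controls 2 companies.

2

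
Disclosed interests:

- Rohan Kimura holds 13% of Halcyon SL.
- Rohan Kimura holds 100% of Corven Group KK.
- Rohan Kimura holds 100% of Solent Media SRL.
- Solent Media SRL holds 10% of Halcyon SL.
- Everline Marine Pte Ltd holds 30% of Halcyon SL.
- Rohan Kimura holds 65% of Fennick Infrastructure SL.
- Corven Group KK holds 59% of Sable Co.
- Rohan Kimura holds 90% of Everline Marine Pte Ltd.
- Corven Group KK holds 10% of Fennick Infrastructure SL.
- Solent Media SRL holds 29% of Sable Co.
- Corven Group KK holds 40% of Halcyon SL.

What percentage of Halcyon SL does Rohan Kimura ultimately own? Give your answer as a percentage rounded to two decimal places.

Rohan reaches Halcyon along 4 paths.
Via Everline: 90% × 30% = 27%.
Via Corven: 100% × 40% = 40%.
Via Solent: 100% × 10% = 10%.
Direct stake: 13% = 13%.
Total: 27% + 40% + 10% + 13% = 90%.
Rounded: 90.00%.

90.00%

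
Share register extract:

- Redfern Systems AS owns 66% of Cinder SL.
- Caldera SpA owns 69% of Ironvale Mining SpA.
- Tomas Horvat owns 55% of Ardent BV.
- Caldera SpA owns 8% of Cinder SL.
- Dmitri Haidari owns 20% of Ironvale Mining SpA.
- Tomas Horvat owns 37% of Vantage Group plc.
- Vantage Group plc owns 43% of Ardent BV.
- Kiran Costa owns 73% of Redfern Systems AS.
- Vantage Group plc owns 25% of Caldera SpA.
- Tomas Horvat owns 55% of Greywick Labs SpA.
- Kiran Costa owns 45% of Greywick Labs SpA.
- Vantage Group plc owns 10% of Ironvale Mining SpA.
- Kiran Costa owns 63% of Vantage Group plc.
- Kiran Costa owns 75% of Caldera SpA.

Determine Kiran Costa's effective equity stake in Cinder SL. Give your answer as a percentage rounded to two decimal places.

55.44%

Kiran reaches Cinder along 3 paths.
Via Vantage → Caldera: 63% × 25% × 8% = 1.26%.
Via Caldera: 75% × 8% = 6%.
Via Redfern: 73% × 66% = 48.18%.
Total: 1.26% + 6% + 48.18% = 55.44%.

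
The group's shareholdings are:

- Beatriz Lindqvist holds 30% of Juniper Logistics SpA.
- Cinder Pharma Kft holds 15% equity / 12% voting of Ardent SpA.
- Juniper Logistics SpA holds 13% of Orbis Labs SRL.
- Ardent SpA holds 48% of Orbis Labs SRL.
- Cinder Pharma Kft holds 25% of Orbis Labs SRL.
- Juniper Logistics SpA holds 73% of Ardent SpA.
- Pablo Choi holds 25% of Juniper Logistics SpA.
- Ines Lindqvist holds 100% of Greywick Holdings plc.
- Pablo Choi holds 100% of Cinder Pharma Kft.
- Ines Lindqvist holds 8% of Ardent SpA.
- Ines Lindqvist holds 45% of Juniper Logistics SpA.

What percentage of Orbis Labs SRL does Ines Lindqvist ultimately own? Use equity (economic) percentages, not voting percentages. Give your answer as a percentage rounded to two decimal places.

Ines reaches Orbis along 3 paths.
Via Ardent: 8% × 48% = 3.84%.
Via Juniper → Ardent: 45% × 73% × 48% = 15.768%.
Via Juniper: 45% × 13% = 5.85%.
Total: 3.84% + 15.768% + 5.85% = 25.458%.
Rounded: 25.46%.

25.46%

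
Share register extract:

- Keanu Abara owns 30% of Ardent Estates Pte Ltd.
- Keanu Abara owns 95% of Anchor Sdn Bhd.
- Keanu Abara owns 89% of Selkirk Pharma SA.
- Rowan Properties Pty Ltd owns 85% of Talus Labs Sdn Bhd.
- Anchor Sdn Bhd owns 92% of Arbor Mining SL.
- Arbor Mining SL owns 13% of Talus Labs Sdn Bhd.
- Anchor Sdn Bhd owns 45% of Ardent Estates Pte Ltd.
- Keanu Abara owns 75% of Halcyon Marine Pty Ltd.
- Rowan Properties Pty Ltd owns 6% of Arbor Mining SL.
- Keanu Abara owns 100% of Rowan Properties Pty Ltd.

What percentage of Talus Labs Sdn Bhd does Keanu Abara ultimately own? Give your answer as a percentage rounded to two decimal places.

97.14%

Keanu reaches Talus along 3 paths.
Via Rowan: 100% × 85% = 85%.
Via Rowan → Arbor: 100% × 6% × 13% = 0.78%.
Via Anchor → Arbor: 95% × 92% × 13% = 11.362%.
Total: 85% + 0.78% + 11.362% = 97.142%.
Rounded: 97.14%.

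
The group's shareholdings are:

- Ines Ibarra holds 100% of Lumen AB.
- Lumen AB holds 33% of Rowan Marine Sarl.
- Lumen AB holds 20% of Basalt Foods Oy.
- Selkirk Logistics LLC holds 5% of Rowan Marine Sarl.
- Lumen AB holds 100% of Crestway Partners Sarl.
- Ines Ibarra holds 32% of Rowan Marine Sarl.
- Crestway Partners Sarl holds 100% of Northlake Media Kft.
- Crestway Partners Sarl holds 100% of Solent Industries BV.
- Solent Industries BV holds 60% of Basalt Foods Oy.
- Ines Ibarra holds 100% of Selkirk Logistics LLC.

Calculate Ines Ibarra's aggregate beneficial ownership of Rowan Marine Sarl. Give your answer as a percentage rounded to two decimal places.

Ines reaches Rowan along 3 paths.
Via Lumen: 100% × 33% = 33%.
Via Selkirk: 100% × 5% = 5%.
Direct stake: 32% = 32%.
Total: 33% + 5% + 32% = 70%.
Rounded: 70.00%.

70.00%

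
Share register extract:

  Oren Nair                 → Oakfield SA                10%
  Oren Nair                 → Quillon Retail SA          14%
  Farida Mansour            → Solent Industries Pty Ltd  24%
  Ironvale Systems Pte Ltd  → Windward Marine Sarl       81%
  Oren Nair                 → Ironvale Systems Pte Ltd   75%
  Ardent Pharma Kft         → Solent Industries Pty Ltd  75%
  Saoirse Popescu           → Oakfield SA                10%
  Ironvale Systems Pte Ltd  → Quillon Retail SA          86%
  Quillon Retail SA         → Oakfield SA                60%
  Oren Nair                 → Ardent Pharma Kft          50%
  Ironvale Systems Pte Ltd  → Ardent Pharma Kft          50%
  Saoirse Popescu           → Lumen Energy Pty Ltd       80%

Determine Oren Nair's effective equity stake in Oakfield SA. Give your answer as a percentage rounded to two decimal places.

Oren reaches Oakfield along 3 paths.
Direct stake: 10% = 10%.
Via Ironvale → Quillon: 75% × 86% × 60% = 38.7%.
Via Quillon: 14% × 60% = 8.4%.
Total: 10% + 38.7% + 8.4% = 57.1%.
Rounded: 57.10%.

57.10%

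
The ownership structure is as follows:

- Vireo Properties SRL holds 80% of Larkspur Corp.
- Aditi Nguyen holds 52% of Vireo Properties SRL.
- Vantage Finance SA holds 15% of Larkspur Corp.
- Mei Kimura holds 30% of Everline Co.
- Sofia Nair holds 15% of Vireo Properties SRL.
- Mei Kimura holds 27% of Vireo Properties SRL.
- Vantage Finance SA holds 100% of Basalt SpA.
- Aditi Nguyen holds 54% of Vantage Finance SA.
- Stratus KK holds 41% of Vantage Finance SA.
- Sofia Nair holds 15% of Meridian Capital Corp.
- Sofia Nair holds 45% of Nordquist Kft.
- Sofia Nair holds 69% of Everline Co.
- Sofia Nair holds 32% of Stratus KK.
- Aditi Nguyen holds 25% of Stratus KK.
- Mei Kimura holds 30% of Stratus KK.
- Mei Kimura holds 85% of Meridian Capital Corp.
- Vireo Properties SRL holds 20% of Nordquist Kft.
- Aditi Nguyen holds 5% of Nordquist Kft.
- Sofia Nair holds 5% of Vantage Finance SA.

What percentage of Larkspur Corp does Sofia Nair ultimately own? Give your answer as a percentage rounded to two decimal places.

14.72%

Sofia reaches Larkspur along 3 paths.
Via Vantage: 5% × 15% = 0.75%.
Via Stratus → Vantage: 32% × 41% × 15% = 1.968%.
Via Vireo: 15% × 80% = 12%.
Total: 0.75% + 1.968% + 12% = 14.718%.
Rounded: 14.72%.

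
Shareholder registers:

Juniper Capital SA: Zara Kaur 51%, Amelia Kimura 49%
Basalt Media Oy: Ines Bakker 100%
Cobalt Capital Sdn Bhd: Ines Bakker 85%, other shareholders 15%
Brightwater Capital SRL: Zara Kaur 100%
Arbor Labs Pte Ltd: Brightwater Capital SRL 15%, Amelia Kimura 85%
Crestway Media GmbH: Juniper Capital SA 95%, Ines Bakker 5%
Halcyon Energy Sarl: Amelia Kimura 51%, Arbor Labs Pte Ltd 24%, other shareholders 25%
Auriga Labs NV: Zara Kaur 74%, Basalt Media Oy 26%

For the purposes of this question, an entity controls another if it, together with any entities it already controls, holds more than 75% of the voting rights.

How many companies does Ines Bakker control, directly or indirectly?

Ines holds 100% of Basalt, so Ines controls Basalt.
Ines holds 85% of Cobalt, so Ines controls Cobalt.
No other company's threshold is met.
Ines controls 2 companies.

2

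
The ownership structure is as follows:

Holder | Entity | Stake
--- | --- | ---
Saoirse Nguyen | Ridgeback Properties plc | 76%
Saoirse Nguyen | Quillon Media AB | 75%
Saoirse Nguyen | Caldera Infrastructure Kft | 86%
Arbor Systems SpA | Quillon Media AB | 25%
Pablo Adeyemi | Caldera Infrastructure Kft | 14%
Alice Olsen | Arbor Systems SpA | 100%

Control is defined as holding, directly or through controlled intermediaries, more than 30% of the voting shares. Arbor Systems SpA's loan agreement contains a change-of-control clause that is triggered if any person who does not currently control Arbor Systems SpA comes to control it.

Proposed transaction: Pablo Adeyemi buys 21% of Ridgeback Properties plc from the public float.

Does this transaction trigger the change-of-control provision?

The purchase changes only Pablo's holdings, so Pablo is the only person who could newly come to control Arbor.
Pablo's largest direct stake is 14% in Caldera, which does not meet the threshold, so Pablo controls no company.
Neither Pablo nor any entity Pablo controls holds any voting interest in Arbor.
So before the transaction, Pablo does not control Arbor.
After the purchase, Pablo holds 21% of Ridgeback directly.
Pablo's side now holds 21% of Ridgeback, not > 30%, so Pablo still does not control Ridgeback.
After the transaction, neither Pablo nor any entity Pablo controls holds a voting interest in Arbor, so Pablo still does not control it.
No new person acquires control, so the clause is not triggered.

No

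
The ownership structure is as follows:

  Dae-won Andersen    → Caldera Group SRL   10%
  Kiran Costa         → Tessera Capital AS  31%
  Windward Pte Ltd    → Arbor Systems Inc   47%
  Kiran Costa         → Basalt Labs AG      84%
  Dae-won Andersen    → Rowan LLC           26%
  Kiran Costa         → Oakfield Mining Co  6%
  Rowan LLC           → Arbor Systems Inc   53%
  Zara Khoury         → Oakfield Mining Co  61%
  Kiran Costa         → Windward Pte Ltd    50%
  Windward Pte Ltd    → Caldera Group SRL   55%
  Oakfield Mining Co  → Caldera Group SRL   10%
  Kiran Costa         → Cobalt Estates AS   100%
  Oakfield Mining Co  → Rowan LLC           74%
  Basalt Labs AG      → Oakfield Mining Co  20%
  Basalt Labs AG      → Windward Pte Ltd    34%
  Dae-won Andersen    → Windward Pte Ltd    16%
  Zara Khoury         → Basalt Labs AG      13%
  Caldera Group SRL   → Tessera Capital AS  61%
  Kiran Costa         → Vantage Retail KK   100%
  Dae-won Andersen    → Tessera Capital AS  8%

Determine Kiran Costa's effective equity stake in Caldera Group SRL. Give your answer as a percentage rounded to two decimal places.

45.49%

Kiran reaches Caldera along 4 paths.
Via Basalt → Oakfield: 84% × 20% × 10% = 1.68%.
Via Oakfield: 6% × 10% = 0.6%.
Via Basalt → Windward: 84% × 34% × 55% = 15.708%.
Via Windward: 50% × 55% = 27.5%.
Total: 1.68% + 0.6% + 15.708% + 27.5% = 45.488%.
Rounded: 45.49%.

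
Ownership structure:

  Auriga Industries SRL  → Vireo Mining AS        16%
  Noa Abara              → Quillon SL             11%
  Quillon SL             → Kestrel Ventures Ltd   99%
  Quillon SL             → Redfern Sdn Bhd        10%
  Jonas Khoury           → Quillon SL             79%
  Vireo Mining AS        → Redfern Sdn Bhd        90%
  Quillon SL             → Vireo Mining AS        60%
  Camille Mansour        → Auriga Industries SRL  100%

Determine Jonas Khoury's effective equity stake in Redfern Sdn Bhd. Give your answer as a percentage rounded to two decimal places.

50.56%

Jonas reaches Redfern along 2 paths.
Via Quillon → Vireo: 79% × 60% × 90% = 42.66%.
Via Quillon: 79% × 10% = 7.9%.
Total: 42.66% + 7.9% = 50.56%.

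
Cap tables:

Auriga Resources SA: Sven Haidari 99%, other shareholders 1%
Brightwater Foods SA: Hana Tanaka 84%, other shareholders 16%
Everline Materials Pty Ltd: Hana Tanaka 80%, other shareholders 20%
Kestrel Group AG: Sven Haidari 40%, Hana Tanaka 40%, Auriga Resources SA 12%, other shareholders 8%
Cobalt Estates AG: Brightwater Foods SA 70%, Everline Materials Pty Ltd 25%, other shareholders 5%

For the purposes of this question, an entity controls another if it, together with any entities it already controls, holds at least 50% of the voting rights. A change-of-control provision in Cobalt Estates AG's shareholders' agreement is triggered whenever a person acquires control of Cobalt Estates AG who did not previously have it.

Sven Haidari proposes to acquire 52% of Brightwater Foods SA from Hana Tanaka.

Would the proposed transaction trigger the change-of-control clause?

Yes

The purchase adds only to Sven's holdings (Hana's stake shrinks), so Sven is the only person who could newly come to control Cobalt.
Sven holds 99% of Auriga, so Sven controls Auriga.
Sven and Auriga together hold 40% + 12% = 52% of Kestrel, so Sven controls Kestrel.
Neither Sven nor any entity Sven controls holds any voting interest in Cobalt.
So before the transaction, Sven does not control Cobalt.
After the purchase, Sven holds 52% of Brightwater directly, and Hana's stake falls to 32%.
Sven holds 52% of Brightwater, so Sven controls Brightwater.
Brightwater holds 70% of Cobalt, so Sven controls Cobalt.
Sven did not control Cobalt before and does after, so the clause is triggered.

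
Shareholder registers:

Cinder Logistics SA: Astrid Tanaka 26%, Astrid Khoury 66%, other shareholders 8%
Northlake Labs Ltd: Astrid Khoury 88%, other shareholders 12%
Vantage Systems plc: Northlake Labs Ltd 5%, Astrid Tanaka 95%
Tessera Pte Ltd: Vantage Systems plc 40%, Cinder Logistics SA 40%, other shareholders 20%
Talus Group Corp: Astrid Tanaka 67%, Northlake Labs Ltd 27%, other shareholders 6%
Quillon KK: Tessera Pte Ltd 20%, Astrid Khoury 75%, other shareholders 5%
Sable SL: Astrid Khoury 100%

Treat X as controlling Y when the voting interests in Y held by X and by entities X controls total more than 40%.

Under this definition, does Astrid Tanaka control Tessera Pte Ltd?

Astrid Tanaka holds 95% of Vantage, so Astrid Tanaka controls Vantage.
Astrid Tanaka holds 67% of Talus, so Astrid Tanaka controls Talus.
In Tessera, Astrid Tanaka's side holds only 40%, not > 40%.
So Astrid Tanaka does not control Tessera.

No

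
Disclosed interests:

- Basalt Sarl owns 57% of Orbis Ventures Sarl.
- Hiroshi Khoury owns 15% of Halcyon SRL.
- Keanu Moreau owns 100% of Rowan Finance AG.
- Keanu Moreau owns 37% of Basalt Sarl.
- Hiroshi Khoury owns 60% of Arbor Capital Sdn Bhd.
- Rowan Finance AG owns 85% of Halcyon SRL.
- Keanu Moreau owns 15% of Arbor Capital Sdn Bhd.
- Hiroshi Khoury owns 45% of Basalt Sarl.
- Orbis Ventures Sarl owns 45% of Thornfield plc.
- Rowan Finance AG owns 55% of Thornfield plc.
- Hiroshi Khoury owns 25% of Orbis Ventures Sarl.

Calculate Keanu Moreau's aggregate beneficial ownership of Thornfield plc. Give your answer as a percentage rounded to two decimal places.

Keanu reaches Thornfield along 2 paths.
Via Basalt → Orbis: 37% × 57% × 45% = 9.4905%.
Via Rowan: 100% × 55% = 55%.
Total: 9.4905% + 55% = 64.4905%.
Rounded: 64.49%.

64.49%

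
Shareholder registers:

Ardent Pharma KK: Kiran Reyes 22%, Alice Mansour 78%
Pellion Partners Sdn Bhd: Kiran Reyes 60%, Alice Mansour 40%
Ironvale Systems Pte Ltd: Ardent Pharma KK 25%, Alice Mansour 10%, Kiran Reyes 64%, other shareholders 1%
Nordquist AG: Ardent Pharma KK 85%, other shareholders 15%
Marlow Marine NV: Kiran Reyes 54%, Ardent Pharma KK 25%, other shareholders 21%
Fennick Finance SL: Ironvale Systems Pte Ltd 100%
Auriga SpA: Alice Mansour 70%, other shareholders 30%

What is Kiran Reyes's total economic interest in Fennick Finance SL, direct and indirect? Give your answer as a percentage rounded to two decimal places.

Kiran reaches Fennick along 2 paths.
Via Ardent → Ironvale: 22% × 25% × 100% = 5.5%.
Via Ironvale: 64% × 100% = 64%.
Total: 5.5% + 64% = 69.5%.
Rounded: 69.50%.

69.50%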